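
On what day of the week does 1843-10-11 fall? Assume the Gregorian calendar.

January 1, 1843 is a Sunday.
Jan 1, 1843 → Feb 1, 1843: 31 days (January has 31).
Feb 1, 1843 → Mar 1, 1843: 28 days (February has 28).
Mar 1, 1843 → Apr 1, 1843: 31 days (March has 31).
Apr 1, 1843 → May 1, 1843: 30 days (April has 30).
May 1, 1843 → Jun 1, 1843: 31 days (May has 31).
Jun 1, 1843 → Jul 1, 1843: 30 days (June has 30).
Jul 1, 1843 → Aug 1, 1843: 31 days (July has 31).
Aug 1, 1843 → Sep 1, 1843: 31 days (August has 31).
Sep 1, 1843 → Oct 1, 1843: 30 days (September has 30).
Oct 1, 1843 → Oct 11, 1843: 10 days.
Total: 283 days.
283 mod 7 = 3, so Sunday + 3 = Wednesday.

Wednesday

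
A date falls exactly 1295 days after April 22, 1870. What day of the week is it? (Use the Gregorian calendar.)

First find the weekday of Apr 22, 1870. Doomsday rule: the anchor day for the 1800s is Friday. For year 70: 70÷12 = 5 r 10, and 10÷4 = 2, so 5+10+2 = 17.
Friday + 17 ≡ Monday — that's 1870's doomsday.
In April the doomsday date is Apr 4.
Apr 22 is 18 days after Apr 4; 18 mod 7 = 4, so Monday + 4 = Friday.
1295 mod 7 = 0, so 1295 days after a Friday is Friday + 0 = Friday.

Friday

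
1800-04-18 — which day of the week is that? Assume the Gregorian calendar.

Friday

Doomsday rule: the anchor day for the 1800s is Friday. For year 00: 0÷12 = 0 r 0, and 0÷4 = 0, so 0+0+0 = 0.
Friday + 0 ≡ Friday — that's 1800's doomsday.
In April the doomsday date is Apr 4.
Apr 18 is 14 days after Apr 4; 14 mod 7 = 0, so Friday + 0 = Friday.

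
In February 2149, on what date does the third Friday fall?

February 21, 2149

February 1, 2149 is a Saturday.
The first Friday is therefore February 7 (6 days later).
The third Friday is 7 + 2×7 = February 21.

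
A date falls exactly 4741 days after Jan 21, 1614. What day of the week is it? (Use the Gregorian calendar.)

Thursday

Jan 21, 1614 is a Tuesday.
4741 mod 7 = 2, so 4741 days after a Tuesday is Tuesday + 2 = Thursday.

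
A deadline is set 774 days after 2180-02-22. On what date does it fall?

+366 (one year; includes Feb 29, 2180) → Feb 22, 2181 (408 left).
+365 (one year) → Feb 22, 2182 (43 left).
Feb has 28 days: +7 → Mar 1, 2182 (36 left).
Mar has 31 days: +31 → Apr 1, 2182 (5 left).
+5 → Apr 6, 2182.

April 6, 2182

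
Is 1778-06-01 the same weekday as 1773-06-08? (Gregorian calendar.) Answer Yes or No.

No

From Jun 8, 1773 to Jun 1, 1778 is 1819 days.
1819 mod 7 = 6, so they are different weekdays.
(Jun 8, 1773 is a Tuesday; Jun 1, 1778 is a Monday.)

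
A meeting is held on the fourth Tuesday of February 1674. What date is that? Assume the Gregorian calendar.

February 1, 1674 is a Thursday.
The first Tuesday is therefore February 6 (5 days later).
The fourth Tuesday is 6 + 3×7 = February 27.

February 27, 1674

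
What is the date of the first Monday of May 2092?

May 1, 2092 is a Thursday.
The first Monday is therefore May 5 (4 days later).

May 5, 2092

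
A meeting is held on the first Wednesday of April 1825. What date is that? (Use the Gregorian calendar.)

April 1, 1825 is a Friday.
The first Wednesday is therefore April 6 (5 days later).

April 6, 1825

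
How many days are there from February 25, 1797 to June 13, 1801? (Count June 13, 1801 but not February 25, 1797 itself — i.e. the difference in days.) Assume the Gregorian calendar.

Feb 25, 1797 → Feb 25, 1798: 365 days.
Feb 25, 1798 → Feb 25, 1799: 365 days.
Feb 25, 1799 → Feb 25, 1800: 365 days.
Feb 25, 1800 → Feb 25, 1801: 365 days.
Feb 25, 1801 → Mar 25, 1801: 28 days (February has 28).
Mar 25, 1801 → Apr 25, 1801: 31 days (March has 31).
Apr 25, 1801 → May 25, 1801: 30 days (April has 30).
May 25, 1801 → Jun 13, 1801: 19 days.
Total: 1568 days.

1568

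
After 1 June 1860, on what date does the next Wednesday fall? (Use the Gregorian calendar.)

Jun 1, 1860 is a Friday.
From Friday to the next Wednesday is 5 days.
Jun 1, 1860 + 5 = Jun 6, 1860.

June 6, 1860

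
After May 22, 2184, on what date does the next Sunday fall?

May 22, 2184 is a Saturday.
From Saturday to the next Sunday is 1 day.
May 22, 2184 + 1 = May 23, 2184.

May 23, 2184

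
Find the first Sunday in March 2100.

March 1, 2100 is a Monday.
The first Sunday is therefore March 7 (6 days later).

March 7, 2100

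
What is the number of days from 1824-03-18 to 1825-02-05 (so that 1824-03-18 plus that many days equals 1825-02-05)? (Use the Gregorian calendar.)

324

Mar 18, 1824 → Apr 18, 1824: 31 days (March has 31).
Apr 18, 1824 → May 18, 1824: 30 days (April has 30).
May 18, 1824 → Jun 18, 1824: 31 days (May has 31).
Jun 18, 1824 → Jul 18, 1824: 30 days (June has 30).
Jul 18, 1824 → Aug 18, 1824: 31 days (July has 31).
Aug 18, 1824 → Sep 18, 1824: 31 days (August has 31).
Sep 18, 1824 → Oct 18, 1824: 30 days (September has 30).
Oct 18, 1824 → Nov 18, 1824: 31 days (October has 31).
Nov 18, 1824 → Dec 18, 1824: 30 days (November has 30).
Dec 18, 1824 → Jan 18, 1825: 31 days (December has 31).
Jan 18, 1825 → Feb 5, 1825: 18 days.
Total: 324 days.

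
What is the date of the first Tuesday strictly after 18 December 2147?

December 19, 2147

Dec 18, 2147 is a Monday.
From Monday to the next Tuesday is 1 day.
Dec 18, 2147 + 1 = Dec 19, 2147.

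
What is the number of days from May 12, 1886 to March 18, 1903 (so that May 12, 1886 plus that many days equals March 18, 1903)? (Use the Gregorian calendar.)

6153

May 12, 1886 → May 12, 1887: 365 days.
May 12, 1887 → May 12, 1888: 366 days (Feb 29, 1888 is in that span).
May 12, 1888 → May 12, 1889: 365 days.
May 12, 1889 → May 12, 1890: 365 days.
May 12, 1890 → May 12, 1891: 365 days.
May 12, 1891 → May 12, 1892: 366 days (Feb 29, 1892 is in that span).
May 12, 1892 → May 12, 1893: 365 days.
May 12, 1893 → May 12, 1894: 365 days.
May 12, 1894 → May 12, 1895: 365 days.
May 12, 1895 → May 12, 1896: 366 days (Feb 29, 1896 is in that span).
May 12, 1896 → May 12, 1897: 365 days.
May 12, 1897 → May 12, 1898: 365 days.
May 12, 1898 → May 12, 1899: 365 days.
May 12, 1899 → May 12, 1900: 365 days.
May 12, 1900 → May 12, 1901: 365 days.
May 12, 1901 → May 12, 1902: 365 days.
May 12, 1902 → Jun 12, 1902: 31 days (May has 31).
Jun 12, 1902 → Jul 12, 1902: 30 days (June has 30).
Jul 12, 1902 → Aug 12, 1902: 31 days (July has 31).
Aug 12, 1902 → Sep 12, 1902: 31 days (August has 31).
Sep 12, 1902 → Oct 12, 1902: 30 days (September has 30).
Oct 12, 1902 → Nov 12, 1902: 31 days (October has 31).
Nov 12, 1902 → Dec 12, 1902: 30 days (November has 30).
Dec 12, 1902 → Jan 12, 1903: 31 days (December has 31).
Jan 12, 1903 → Feb 12, 1903: 31 days (January has 31).
Feb 12, 1903 → Mar 12, 1903: 28 days (February has 28).
Mar 12, 1903 → Mar 18, 1903: 6 days.
Total: 6153 days.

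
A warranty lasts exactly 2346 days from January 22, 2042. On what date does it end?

+365 (one year) → Jan 22, 2043 (1981 left).
+365 (one year) → Jan 22, 2044 (1616 left).
+366 (one year; includes Feb 29, 2044) → Jan 22, 2045 (1250 left).
+365 (one year) → Jan 22, 2046 (885 left).
+365 (one year) → Jan 22, 2047 (520 left).
+365 (one year) → Jan 22, 2048 (155 left).
Jan has 31 days: +10 → Feb 1, 2048 (145 left).
Feb has 29 days: +29 → Mar 1, 2048 (116 left).
Mar has 31 days: +31 → Apr 1, 2048 (85 left).
Apr has 30 days: +30 → May 1, 2048 (55 left).
May has 31 days: +31 → Jun 1, 2048 (24 left).
+24 → Jun 25, 2048.

June 25, 2048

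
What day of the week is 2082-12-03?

Thursday

Doomsday rule: the anchor day for the 2000s is Tuesday. For year 82: 82÷12 = 6 r 10, and 10÷4 = 2, so 6+10+2 = 18.
Tuesday + 18 ≡ Saturday — that's 2082's doomsday.
In December the doomsday date is Dec 12.
Dec 3 is 9 days before Dec 12; 9 mod 7 = 2, so Saturday − 2 = Thursday.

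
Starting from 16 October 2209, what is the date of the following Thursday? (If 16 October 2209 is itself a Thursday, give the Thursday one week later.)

October 19, 2209

Oct 16, 2209 is a Monday.
From Monday to the next Thursday is 3 days.
Oct 16, 2209 + 3 = Oct 19, 2209.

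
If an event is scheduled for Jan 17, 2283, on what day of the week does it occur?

Wednesday

Doomsday rule: the anchor day for the 2200s is Friday. For year 83: 83÷12 = 6 r 11, and 11÷4 = 2, so 6+11+2 = 19.
Friday + 19 ≡ Wednesday — that's 2283's doomsday.
In January the doomsday date is Jan 3 (2283 is not a leap year).
Jan 17 is 14 days after Jan 3; 14 mod 7 = 0, so Wednesday + 0 = Wednesday.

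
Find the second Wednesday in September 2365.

September 1, 2365 is a Wednesday.
The first Wednesday is therefore September 1 (same day).
The second Wednesday is 1 + 1×7 = September 8.

September 8, 2365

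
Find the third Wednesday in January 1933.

January 1, 1933 is a Sunday.
The first Wednesday is therefore January 4 (3 days later).
The third Wednesday is 4 + 2×7 = January 18.

January 18, 1933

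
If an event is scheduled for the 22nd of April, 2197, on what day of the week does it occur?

Saturday

Doomsday rule: the anchor day for the 2100s is Sunday. For year 97: 97÷12 = 8 r 1, and 1÷4 = 0, so 8+1+0 = 9.
Sunday + 9 ≡ Tuesday — that's 2197's doomsday.
In April the doomsday date is Apr 4.
Apr 22 is 18 days after Apr 4; 18 mod 7 = 4, so Tuesday + 4 = Saturday.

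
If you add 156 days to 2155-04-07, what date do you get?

September 10, 2155

Apr has 30 days: +24 → May 1, 2155 (132 left).
May has 31 days: +31 → Jun 1, 2155 (101 left).
Jun has 30 days: +30 → Jul 1, 2155 (71 left).
Jul has 31 days: +31 → Aug 1, 2155 (40 left).
Aug has 31 days: +31 → Sep 1, 2155 (9 left).
+9 → Sep 10, 2155.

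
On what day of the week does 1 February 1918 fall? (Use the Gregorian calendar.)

Friday

Doomsday rule: the anchor day for the 1900s is Wednesday. For year 18: 18÷12 = 1 r 6, and 6÷4 = 1, so 1+6+1 = 8.
Wednesday + 8 ≡ Thursday — that's 1918's doomsday.
In February the doomsday date is Feb 28 (1918 is not a leap year).
Feb 1 is 27 days before Feb 28; 27 mod 7 = 6, so Thursday − 6 = Friday.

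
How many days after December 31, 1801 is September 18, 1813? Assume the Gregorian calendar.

Dec 31, 1801 → Dec 31, 1802: 365 days.
Dec 31, 1802 → Dec 31, 1803: 365 days.
Dec 31, 1803 → Dec 31, 1804: 366 days (Feb 29, 1804 is in that span).
Dec 31, 1804 → Dec 31, 1805: 365 days.
Dec 31, 1805 → Dec 31, 1806: 365 days.
Dec 31, 1806 → Dec 31, 1807: 365 days.
Dec 31, 1807 → Dec 31, 1808: 366 days (Feb 29, 1808 is in that span).
Dec 31, 1808 → Dec 31, 1809: 365 days.
Dec 31, 1809 → Dec 31, 1810: 365 days.
Dec 31, 1810 → Dec 31, 1811: 365 days.
Dec 31, 1811 → Dec 31, 1812: 366 days (Feb 29, 1812 is in that span).
Dec 31, 1812 → Jan 31, 1813: 31 days (December has 31).
Jan 31, 1813 → Feb 28, 1813: 28 days (January has 31).
Feb 28, 1813 → Mar 28, 1813: 28 days (February has 28).
Mar 28, 1813 → Apr 28, 1813: 31 days (March has 31).
Apr 28, 1813 → May 28, 1813: 30 days (April has 30).
May 28, 1813 → Jun 28, 1813: 31 days (May has 31).
Jun 28, 1813 → Jul 28, 1813: 30 days (June has 30).
Jul 28, 1813 → Aug 28, 1813: 31 days (July has 31).
Aug 28, 1813 → Sep 18, 1813: 21 days.
Total: 4279 days.

4279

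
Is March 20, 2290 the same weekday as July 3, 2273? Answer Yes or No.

Yes

From Jul 3, 2273 to Mar 20, 2290 is 6104 days.
6104 mod 7 = 0, so they are the same weekday.
(Jul 3, 2273 is a Thursday; Mar 20, 2290 is a Thursday.)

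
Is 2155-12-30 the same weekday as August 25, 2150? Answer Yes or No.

Yes

From Aug 25, 2150 to Dec 30, 2155 is 1953 days.
1953 mod 7 = 0, so they are the same weekday.
(Aug 25, 2150 is a Tuesday; Dec 30, 2155 is a Tuesday.)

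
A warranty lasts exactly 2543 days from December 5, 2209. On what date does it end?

+365 (one year) → Dec 5, 2210 (2178 left).
+365 (one year) → Dec 5, 2211 (1813 left).
+366 (one year; includes Feb 29, 2212) → Dec 5, 2212 (1447 left).
+365 (one year) → Dec 5, 2213 (1082 left).
+365 (one year) → Dec 5, 2214 (717 left).
+365 (one year) → Dec 5, 2215 (352 left).
Dec has 31 days: +27 → Jan 1, 2216 (325 left).
Jan has 31 days: +31 → Feb 1, 2216 (294 left).
Feb has 29 days: +29 → Mar 1, 2216 (265 left).
Mar has 31 days: +31 → Apr 1, 2216 (234 left).
Apr has 30 days: +30 → May 1, 2216 (204 left).
May has 31 days: +31 → Jun 1, 2216 (173 left).
Jun has 30 days: +30 → Jul 1, 2216 (143 left).
Jul has 31 days: +31 → Aug 1, 2216 (112 left).
Aug has 31 days: +31 → Sep 1, 2216 (81 left).
Sep has 30 days: +30 → Oct 1, 2216 (51 left).
Oct has 31 days: +31 → Nov 1, 2216 (20 left).
+20 → Nov 21, 2216.

November 21, 2216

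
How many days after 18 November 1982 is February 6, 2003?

Nov 18, 1982 → Nov 18, 1983: 365 days.
Nov 18, 1983 → Nov 18, 1984: 366 days (Feb 29, 1984 is in that span).
Nov 18, 1984 → Nov 18, 1985: 365 days.
Nov 18, 1985 → Nov 18, 1986: 365 days.
Nov 18, 1986 → Nov 18, 1987: 365 days.
Nov 18, 1987 → Nov 18, 1988: 366 days (Feb 29, 1988 is in that span).
Nov 18, 1988 → Nov 18, 1989: 365 days.
Nov 18, 1989 → Nov 18, 1990: 365 days.
Nov 18, 1990 → Nov 18, 1991: 365 days.
Nov 18, 1991 → Nov 18, 1992: 366 days (Feb 29, 1992 is in that span).
Nov 18, 1992 → Nov 18, 1993: 365 days.
Nov 18, 1993 → Nov 18, 1994: 365 days.
Nov 18, 1994 → Nov 18, 1995: 365 days.
Nov 18, 1995 → Nov 18, 1996: 366 days (Feb 29, 1996 is in that span).
Nov 18, 1996 → Nov 18, 1997: 365 days.
Nov 18, 1997 → Nov 18, 1998: 365 days.
Nov 18, 1998 → Nov 18, 1999: 365 days.
Nov 18, 1999 → Nov 18, 2000: 366 days (Feb 29, 2000 is in that span).
Nov 18, 2000 → Nov 18, 2001: 365 days.
Nov 18, 2001 → Nov 18, 2002: 365 days.
Nov 18, 2002 → Dec 18, 2002: 30 days (November has 30).
Dec 18, 2002 → Jan 18, 2003: 31 days (December has 31).
Jan 18, 2003 → Feb 6, 2003: 19 days.
Total: 7385 days.

7385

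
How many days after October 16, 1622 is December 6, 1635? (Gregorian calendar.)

4799

Oct 16, 1622 → Oct 16, 1623: 365 days.
Oct 16, 1623 → Oct 16, 1624: 366 days (Feb 29, 1624 is in that span).
Oct 16, 1624 → Oct 16, 1625: 365 days.
Oct 16, 1625 → Oct 16, 1626: 365 days.
Oct 16, 1626 → Oct 16, 1627: 365 days.
Oct 16, 1627 → Oct 16, 1628: 366 days (Feb 29, 1628 is in that span).
Oct 16, 1628 → Oct 16, 1629: 365 days.
Oct 16, 1629 → Oct 16, 1630: 365 days.
Oct 16, 1630 → Oct 16, 1631: 365 days.
Oct 16, 1631 → Oct 16, 1632: 366 days (Feb 29, 1632 is in that span).
Oct 16, 1632 → Oct 16, 1633: 365 days.
Oct 16, 1633 → Oct 16, 1634: 365 days.
Oct 16, 1634 → Oct 16, 1635: 365 days.
Oct 16, 1635 → Nov 16, 1635: 31 days (October has 31).
Nov 16, 1635 → Dec 6, 1635: 20 days.
Total: 4799 days.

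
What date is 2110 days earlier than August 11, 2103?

−365 (one year) → Aug 11, 2102 (1745 left).
−365 (one year) → Aug 11, 2101 (1380 left).
−365 (one year) → Aug 11, 2100 (1015 left).
−365 (one year) → Aug 11, 2099 (650 left).
−365 (one year) → Aug 11, 2098 (285 left).
−11 → Jul 31, 2098 (end of Jul, 31 days; 274 left).
−31 → Jun 30, 2098 (end of Jun, 30 days; 243 left).
−30 → May 31, 2098 (end of May, 31 days; 213 left).
−31 → Apr 30, 2098 (end of Apr, 30 days; 182 left).
−30 → Mar 31, 2098 (end of Mar, 31 days; 152 left).
−31 → Feb 28, 2098 (end of Feb, 28 days; 121 left).
−28 → Jan 31, 2098 (end of Jan, 31 days; 93 left).
−31 → Dec 31, 2097 (end of Dec, 31 days; 62 left).
−31 → Nov 30, 2097 (end of Nov, 30 days; 31 left).
−30 → Oct 31, 2097 (end of Oct, 31 days; 1 left).
−1 → Oct 30, 2097.

October 30, 2097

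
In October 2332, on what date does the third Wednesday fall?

October 19, 2332

October 1, 2332 is a Saturday.
The first Wednesday is therefore October 5 (4 days later).
The third Wednesday is 5 + 2×7 = October 19.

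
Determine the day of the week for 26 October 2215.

Doomsday rule: the anchor day for the 2200s is Friday. For year 15: 15÷12 = 1 r 3, and 3÷4 = 0, so 1+3+0 = 4.
Friday + 4 ≡ Tuesday — that's 2215's doomsday.
In October the doomsday date is Oct 10.
Oct 26 is 16 days after Oct 10; 16 mod 7 = 2, so Tuesday + 2 = Thursday.

Thursday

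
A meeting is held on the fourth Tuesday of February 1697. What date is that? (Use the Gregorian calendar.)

February 1, 1697 is a Friday.
The first Tuesday is therefore February 5 (4 days later).
The fourth Tuesday is 5 + 3×7 = February 26.

February 26, 1697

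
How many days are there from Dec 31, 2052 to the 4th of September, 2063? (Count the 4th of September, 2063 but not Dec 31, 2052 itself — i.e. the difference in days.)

3899

Dec 31, 2052 → Dec 31, 2053: 365 days.
Dec 31, 2053 → Dec 31, 2054: 365 days.
Dec 31, 2054 → Dec 31, 2055: 365 days.
Dec 31, 2055 → Dec 31, 2056: 366 days (Feb 29, 2056 is in that span).
Dec 31, 2056 → Dec 31, 2057: 365 days.
Dec 31, 2057 → Dec 31, 2058: 365 days.
Dec 31, 2058 → Dec 31, 2059: 365 days.
Dec 31, 2059 → Dec 31, 2060: 366 days (Feb 29, 2060 is in that span).
Dec 31, 2060 → Dec 31, 2061: 365 days.
Dec 31, 2061 → Dec 31, 2062: 365 days.
Dec 31, 2062 → Jan 31, 2063: 31 days (December has 31).
Jan 31, 2063 → Feb 28, 2063: 28 days (January has 31).
Feb 28, 2063 → Mar 28, 2063: 28 days (February has 28).
Mar 28, 2063 → Apr 28, 2063: 31 days (March has 31).
Apr 28, 2063 → May 28, 2063: 30 days (April has 30).
May 28, 2063 → Jun 28, 2063: 31 days (May has 31).
Jun 28, 2063 → Jul 28, 2063: 30 days (June has 30).
Jul 28, 2063 → Aug 28, 2063: 31 days (July has 31).
Aug 28, 2063 → Sep 4, 2063: 7 days.
Total: 3899 days.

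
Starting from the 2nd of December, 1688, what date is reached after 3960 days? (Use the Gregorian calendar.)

October 6, 1699

+365 (one year) → Dec 2, 1689 (3595 left).
+365 (one year) → Dec 2, 1690 (3230 left).
+365 (one year) → Dec 2, 1691 (2865 left).
+366 (one year; includes Feb 29, 1692) → Dec 2, 1692 (2499 left).
+365 (one year) → Dec 2, 1693 (2134 left).
+365 (one year) → Dec 2, 1694 (1769 left).
+365 (one year) → Dec 2, 1695 (1404 left).
+366 (one year; includes Feb 29, 1696) → Dec 2, 1696 (1038 left).
+365 (one year) → Dec 2, 1697 (673 left).
+365 (one year) → Dec 2, 1698 (308 left).
Dec has 31 days: +30 → Jan 1, 1699 (278 left).
Jan has 31 days: +31 → Feb 1, 1699 (247 left).
Feb has 28 days: +28 → Mar 1, 1699 (219 left).
Mar has 31 days: +31 → Apr 1, 1699 (188 left).
Apr has 30 days: +30 → May 1, 1699 (158 left).
May has 31 days: +31 → Jun 1, 1699 (127 left).
Jun has 30 days: +30 → Jul 1, 1699 (97 left).
Jul has 31 days: +31 → Aug 1, 1699 (66 left).
Aug has 31 days: +31 → Sep 1, 1699 (35 left).
Sep has 30 days: +30 → Oct 1, 1699 (5 left).
+5 → Oct 6, 1699.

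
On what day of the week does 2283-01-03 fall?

Doomsday rule: the anchor day for the 2200s is Friday. For year 83: 83÷12 = 6 r 11, and 11÷4 = 2, so 6+11+2 = 19.
Friday + 19 ≡ Wednesday — that's 2283's doomsday.
In January the doomsday date is Jan 3 (2283 is not a leap year).
Jan 3 is the doomsday itself: Wednesday.

Wednesday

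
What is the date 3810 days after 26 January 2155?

July 2, 2165

+365 (one year) → Jan 26, 2156 (3445 left).
+366 (one year; includes Feb 29, 2156) → Jan 26, 2157 (3079 left).
+365 (one year) → Jan 26, 2158 (2714 left).
+365 (one year) → Jan 26, 2159 (2349 left).
+365 (one year) → Jan 26, 2160 (1984 left).
+366 (one year; includes Feb 29, 2160) → Jan 26, 2161 (1618 left).
+365 (one year) → Jan 26, 2162 (1253 left).
+365 (one year) → Jan 26, 2163 (888 left).
+365 (one year) → Jan 26, 2164 (523 left).
+366 (one year; includes Feb 29, 2164) → Jan 26, 2165 (157 left).
Jan has 31 days: +6 → Feb 1, 2165 (151 left).
Feb has 28 days: +28 → Mar 1, 2165 (123 left).
Mar has 31 days: +31 → Apr 1, 2165 (92 left).
Apr has 30 days: +30 → May 1, 2165 (62 left).
May has 31 days: +31 → Jun 1, 2165 (31 left).
Jun has 30 days: +30 → Jul 1, 2165 (1 left).
+1 → Jul 2, 2165.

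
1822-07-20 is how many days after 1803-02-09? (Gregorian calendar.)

7101

Feb 9, 1803 → Feb 9, 1804: 365 days.
Feb 9, 1804 → Feb 9, 1805: 366 days (Feb 29, 1804 is in that span).
Feb 9, 1805 → Feb 9, 1806: 365 days.
Feb 9, 1806 → Feb 9, 1807: 365 days.
Feb 9, 1807 → Feb 9, 1808: 365 days.
Feb 9, 1808 → Feb 9, 1809: 366 days (Feb 29, 1808 is in that span).
Feb 9, 1809 → Feb 9, 1810: 365 days.
Feb 9, 1810 → Feb 9, 1811: 365 days.
Feb 9, 1811 → Feb 9, 1812: 365 days.
Feb 9, 1812 → Feb 9, 1813: 366 days (Feb 29, 1812 is in that span).
Feb 9, 1813 → Feb 9, 1814: 365 days.
Feb 9, 1814 → Feb 9, 1815: 365 days.
Feb 9, 1815 → Feb 9, 1816: 365 days.
Feb 9, 1816 → Feb 9, 1817: 366 days (Feb 29, 1816 is in that span).
Feb 9, 1817 → Feb 9, 1818: 365 days.
Feb 9, 1818 → Feb 9, 1819: 365 days.
Feb 9, 1819 → Feb 9, 1820: 365 days.
Feb 9, 1820 → Feb 9, 1821: 366 days (Feb 29, 1820 is in that span).
Feb 9, 1821 → Feb 9, 1822: 365 days.
Feb 9, 1822 → Mar 9, 1822: 28 days (February has 28).
Mar 9, 1822 → Apr 9, 1822: 31 days (March has 31).
Apr 9, 1822 → May 9, 1822: 30 days (April has 30).
May 9, 1822 → Jun 9, 1822: 31 days (May has 31).
Jun 9, 1822 → Jul 9, 1822: 30 days (June has 30).
Jul 9, 1822 → Jul 20, 1822: 11 days.
Total: 7101 days.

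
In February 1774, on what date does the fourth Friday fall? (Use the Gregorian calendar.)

February 25, 1774

February 1, 1774 is a Tuesday.
The first Friday is therefore February 4 (3 days later).
The fourth Friday is 4 + 3×7 = February 25.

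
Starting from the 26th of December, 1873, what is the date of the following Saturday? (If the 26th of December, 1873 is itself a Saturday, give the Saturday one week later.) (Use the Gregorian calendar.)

Dec 26, 1873 is a Friday.
From Friday to the next Saturday is 1 day.
Dec 26, 1873 + 1 = Dec 27, 1873.

December 27, 1873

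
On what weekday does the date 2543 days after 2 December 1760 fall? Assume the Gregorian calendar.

Thursday

First find the weekday of Dec 2, 1760. Doomsday rule: the anchor day for the 1700s is Sunday. For year 60: 60÷12 = 5 r 0, and 0÷4 = 0, so 5+0+0 = 5.
Sunday + 5 ≡ Friday — that's 1760's doomsday.
In December the doomsday date is Dec 12.
Dec 2 is 10 days before Dec 12; 10 mod 7 = 3, so Friday − 3 = Tuesday.
2543 mod 7 = 2, so 2543 days after a Tuesday is Tuesday + 2 = Thursday.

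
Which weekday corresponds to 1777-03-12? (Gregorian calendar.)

Doomsday rule: the anchor day for the 1700s is Sunday. For year 77: 77÷12 = 6 r 5, and 5÷4 = 1, so 6+5+1 = 12.
Sunday + 12 ≡ Friday — that's 1777's doomsday.
In March the doomsday date is Mar 14.
Mar 12 is 2 days before Mar 14; 2 mod 7 = 2, so Friday − 2 = Wednesday.

Wednesday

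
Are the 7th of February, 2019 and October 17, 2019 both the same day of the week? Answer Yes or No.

Yes

From Feb 7, 2019 to Oct 17, 2019 is 252 days.
252 mod 7 = 0, so they are the same weekday.
(Feb 7, 2019 is a Thursday; Oct 17, 2019 is a Thursday.)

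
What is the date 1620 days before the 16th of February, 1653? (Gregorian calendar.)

September 10, 1648

−366 (one year; includes Feb 29, 1652) → Feb 16, 1652 (1254 left).
−365 (one year) → Feb 16, 1651 (889 left).
−365 (one year) → Feb 16, 1650 (524 left).
−365 (one year) → Feb 16, 1649 (159 left).
−16 → Jan 31, 1649 (end of Jan, 31 days; 143 left).
−31 → Dec 31, 1648 (end of Dec, 31 days; 112 left).
−31 → Nov 30, 1648 (end of Nov, 30 days; 81 left).
−30 → Oct 31, 1648 (end of Oct, 31 days; 51 left).
−31 → Sep 30, 1648 (end of Sep, 30 days; 20 left).
−20 → Sep 10, 1648.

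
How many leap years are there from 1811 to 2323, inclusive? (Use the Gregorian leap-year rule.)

Multiples of 4 in [1811,2323]: 128.
Of those, multiples of 100: 5 (not leap unless ÷400).
Multiples of 400: 1.
Leap years = 128 − 5 + 1 = 124.

124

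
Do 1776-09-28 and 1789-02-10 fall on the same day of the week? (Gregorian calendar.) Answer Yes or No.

No

From Sep 28, 1776 to Feb 10, 1789 is 4518 days.
4518 mod 7 = 3, so they are different weekdays.
(Sep 28, 1776 is a Saturday; Feb 10, 1789 is a Tuesday.)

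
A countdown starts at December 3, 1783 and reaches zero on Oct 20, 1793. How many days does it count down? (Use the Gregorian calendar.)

Dec 3, 1783 → Dec 3, 1784: 366 days (Feb 29, 1784 is in that span).
Dec 3, 1784 → Dec 3, 1785: 365 days.
Dec 3, 1785 → Dec 3, 1786: 365 days.
Dec 3, 1786 → Dec 3, 1787: 365 days.
Dec 3, 1787 → Dec 3, 1788: 366 days (Feb 29, 1788 is in that span).
Dec 3, 1788 → Dec 3, 1789: 365 days.
Dec 3, 1789 → Dec 3, 1790: 365 days.
Dec 3, 1790 → Dec 3, 1791: 365 days.
Dec 3, 1791 → Dec 3, 1792: 366 days (Feb 29, 1792 is in that span).
Dec 3, 1792 → Jan 3, 1793: 31 days (December has 31).
Jan 3, 1793 → Feb 3, 1793: 31 days (January has 31).
Feb 3, 1793 → Mar 3, 1793: 28 days (February has 28).
Mar 3, 1793 → Apr 3, 1793: 31 days (March has 31).
Apr 3, 1793 → May 3, 1793: 30 days (April has 30).
May 3, 1793 → Jun 3, 1793: 31 days (May has 31).
Jun 3, 1793 → Jul 3, 1793: 30 days (June has 30).
Jul 3, 1793 → Aug 3, 1793: 31 days (July has 31).
Aug 3, 1793 → Sep 3, 1793: 31 days (August has 31).
Sep 3, 1793 → Oct 3, 1793: 30 days (September has 30).
Oct 3, 1793 → Oct 20, 1793: 17 days.
Total: 3609 days.

3609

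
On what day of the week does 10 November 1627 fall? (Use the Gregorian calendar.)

Wednesday

Doomsday rule: the anchor day for the 1600s is Tuesday. For year 27: 27÷12 = 2 r 3, and 3÷4 = 0, so 2+3+0 = 5.
Tuesday + 5 ≡ Sunday — that's 1627's doomsday.
In November the doomsday date is Nov 7.
Nov 10 is 3 days after Nov 7; 3 mod 7 = 3, so Sunday + 3 = Wednesday.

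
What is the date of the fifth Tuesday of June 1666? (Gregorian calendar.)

June 1, 1666 is a Tuesday.
The first Tuesday is therefore June 1 (same day).
The fifth Tuesday is 1 + 4×7 = June 29.

June 29, 1666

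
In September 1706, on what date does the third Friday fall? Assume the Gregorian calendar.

September 17, 1706

September 1, 1706 is a Wednesday.
The first Friday is therefore September 3 (2 days later).
The third Friday is 3 + 2×7 = September 17.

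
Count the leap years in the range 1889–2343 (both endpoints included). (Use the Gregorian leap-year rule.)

Multiples of 4 in [1889,2343]: 113.
Of those, multiples of 100: 5 (not leap unless ÷400).
Multiples of 400: 1.
Leap years = 113 − 5 + 1 = 109.

109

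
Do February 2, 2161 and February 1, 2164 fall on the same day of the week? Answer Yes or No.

No

From Feb 2, 2161 to Feb 1, 2164 is 1094 days.
1094 mod 7 = 2, so they are different weekdays.
(Feb 2, 2161 is a Monday; Feb 1, 2164 is a Wednesday.)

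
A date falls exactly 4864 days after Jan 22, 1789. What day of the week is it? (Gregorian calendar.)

Wednesday

First find the weekday of Jan 22, 1789. Doomsday rule: the anchor day for the 1700s is Sunday. For year 89: 89÷12 = 7 r 5, and 5÷4 = 1, so 7+5+1 = 13.
Sunday + 13 ≡ Saturday — that's 1789's doomsday.
In January the doomsday date is Jan 3 (1789 is not a leap year).
Jan 22 is 19 days after Jan 3; 19 mod 7 = 5, so Saturday + 5 = Thursday.
4864 mod 7 = 6, so 4864 days after a Thursday is Thursday + 6 = Wednesday.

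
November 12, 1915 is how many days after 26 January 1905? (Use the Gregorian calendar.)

3942

Jan 26, 1905 → Jan 26, 1906: 365 days.
Jan 26, 1906 → Jan 26, 1907: 365 days.
Jan 26, 1907 → Jan 26, 1908: 365 days.
Jan 26, 1908 → Jan 26, 1909: 366 days (Feb 29, 1908 is in that span).
Jan 26, 1909 → Jan 26, 1910: 365 days.
Jan 26, 1910 → Jan 26, 1911: 365 days.
Jan 26, 1911 → Jan 26, 1912: 365 days.
Jan 26, 1912 → Jan 26, 1913: 366 days (Feb 29, 1912 is in that span).
Jan 26, 1913 → Jan 26, 1914: 365 days.
Jan 26, 1914 → Jan 26, 1915: 365 days.
Jan 26, 1915 → Feb 26, 1915: 31 days (January has 31).
Feb 26, 1915 → Mar 26, 1915: 28 days (February has 28).
Mar 26, 1915 → Apr 26, 1915: 31 days (March has 31).
Apr 26, 1915 → May 26, 1915: 30 days (April has 30).
May 26, 1915 → Jun 26, 1915: 31 days (May has 31).
Jun 26, 1915 → Jul 26, 1915: 30 days (June has 30).
Jul 26, 1915 → Aug 26, 1915: 31 days (July has 31).
Aug 26, 1915 → Sep 26, 1915: 31 days (August has 31).
Sep 26, 1915 → Oct 26, 1915: 30 days (September has 30).
Oct 26, 1915 → Nov 12, 1915: 17 days.
Total: 3942 days.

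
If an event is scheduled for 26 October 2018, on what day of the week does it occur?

Doomsday rule: the anchor day for the 2000s is Tuesday. For year 18: 18÷12 = 1 r 6, and 6÷4 = 1, so 1+6+1 = 8.
Tuesday + 8 ≡ Wednesday — that's 2018's doomsday.
In October the doomsday date is Oct 10.
Oct 26 is 16 days after Oct 10; 16 mod 7 = 2, so Wednesday + 2 = Friday.

Friday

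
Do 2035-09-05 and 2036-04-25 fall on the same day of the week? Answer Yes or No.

From Sep 5, 2035 to Apr 25, 2036 is 233 days.
233 mod 7 = 2, so they are different weekdays.
(Sep 5, 2035 is a Wednesday; Apr 25, 2036 is a Friday.)

No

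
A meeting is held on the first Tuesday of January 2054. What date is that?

January 1, 2054 is a Thursday.
The first Tuesday is therefore January 6 (5 days later).

January 6, 2054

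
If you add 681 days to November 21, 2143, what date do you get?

+366 (one year; includes Feb 29, 2144) → Nov 21, 2144 (315 left).
Nov has 30 days: +10 → Dec 1, 2144 (305 left).
Dec has 31 days: +31 → Jan 1, 2145 (274 left).
Jan has 31 days: +31 → Feb 1, 2145 (243 left).
Feb has 28 days: +28 → Mar 1, 2145 (215 left).
Mar has 31 days: +31 → Apr 1, 2145 (184 left).
Apr has 30 days: +30 → May 1, 2145 (154 left).
May has 31 days: +31 → Jun 1, 2145 (123 left).
Jun has 30 days: +30 → Jul 1, 2145 (93 left).
Jul has 31 days: +31 → Aug 1, 2145 (62 left).
Aug has 31 days: +31 → Sep 1, 2145 (31 left).
Sep has 30 days: +30 → Oct 1, 2145 (1 left).
+1 → Oct 2, 2145.

October 2, 2145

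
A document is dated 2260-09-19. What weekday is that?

Doomsday rule: the anchor day for the 2200s is Friday. For year 60: 60÷12 = 5 r 0, and 0÷4 = 0, so 5+0+0 = 5.
Friday + 5 ≡ Wednesday — that's 2260's doomsday.
In September the doomsday date is Sep 5.
Sep 19 is 14 days after Sep 5; 14 mod 7 = 0, so Wednesday + 0 = Wednesday.

Wednesday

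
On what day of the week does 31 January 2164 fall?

Tuesday

Doomsday rule: the anchor day for the 2100s is Sunday. For year 64: 64÷12 = 5 r 4, and 4÷4 = 1, so 5+4+1 = 10.
Sunday + 10 ≡ Wednesday — that's 2164's doomsday.
In January the doomsday date is Jan 4 (2164 is a leap year (divisible by 4)).
Jan 31 is 27 days after Jan 4; 27 mod 7 = 6, so Wednesday + 6 = Tuesday.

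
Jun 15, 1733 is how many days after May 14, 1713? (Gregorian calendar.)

May 14, 1713 → May 14, 1714: 365 days.
May 14, 1714 → May 14, 1715: 365 days.
May 14, 1715 → May 14, 1716: 366 days (Feb 29, 1716 is in that span).
May 14, 1716 → May 14, 1717: 365 days.
May 14, 1717 → May 14, 1718: 365 days.
May 14, 1718 → May 14, 1719: 365 days.
May 14, 1719 → May 14, 1720: 366 days (Feb 29, 1720 is in that span).
May 14, 1720 → May 14, 1721: 365 days.
May 14, 1721 → May 14, 1722: 365 days.
May 14, 1722 → May 14, 1723: 365 days.
May 14, 1723 → May 14, 1724: 366 days (Feb 29, 1724 is in that span).
May 14, 1724 → May 14, 1725: 365 days.
May 14, 1725 → May 14, 1726: 365 days.
May 14, 1726 → May 14, 1727: 365 days.
May 14, 1727 → May 14, 1728: 366 days (Feb 29, 1728 is in that span).
May 14, 1728 → May 14, 1729: 365 days.
May 14, 1729 → May 14, 1730: 365 days.
May 14, 1730 → May 14, 1731: 365 days.
May 14, 1731 → May 14, 1732: 366 days (Feb 29, 1732 is in that span).
May 14, 1732 → Jun 14, 1732: 31 days (May has 31).
Jun 14, 1732 → Jul 14, 1732: 30 days (June has 30).
Jul 14, 1732 → Aug 14, 1732: 31 days (July has 31).
Aug 14, 1732 → Sep 14, 1732: 31 days (August has 31).
Sep 14, 1732 → Oct 14, 1732: 30 days (September has 30).
Oct 14, 1732 → Nov 14, 1732: 31 days (October has 31).
Nov 14, 1732 → Dec 14, 1732: 30 days (November has 30).
Dec 14, 1732 → Jan 14, 1733: 31 days (December has 31).
Jan 14, 1733 → Feb 14, 1733: 31 days (January has 31).
Feb 14, 1733 → Mar 14, 1733: 28 days (February has 28).
Mar 14, 1733 → Apr 14, 1733: 31 days (March has 31).
Apr 14, 1733 → May 14, 1733: 30 days (April has 30).
May 14, 1733 → Jun 14, 1733: 31 days (May has 31).
Jun 14, 1733 → Jun 15, 1733: 1 days.
Total: 7337 days.

7337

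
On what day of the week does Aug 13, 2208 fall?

Doomsday rule: the anchor day for the 2200s is Friday. For year 08: 8÷12 = 0 r 8, and 8÷4 = 2, so 0+8+2 = 10.
Friday + 10 ≡ Monday — that's 2208's doomsday.
In August the doomsday date is Aug 8.
Aug 13 is 5 days after Aug 8; 5 mod 7 = 5, so Monday + 5 = Saturday.

Saturday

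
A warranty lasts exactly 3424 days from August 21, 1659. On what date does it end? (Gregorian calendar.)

January 4, 1669

+366 (one year; includes Feb 29, 1660) → Aug 21, 1660 (3058 left).
+365 (one year) → Aug 21, 1661 (2693 left).
+365 (one year) → Aug 21, 1662 (2328 left).
+365 (one year) → Aug 21, 1663 (1963 left).
+366 (one year; includes Feb 29, 1664) → Aug 21, 1664 (1597 left).
+365 (one year) → Aug 21, 1665 (1232 left).
+365 (one year) → Aug 21, 1666 (867 left).
+365 (one year) → Aug 21, 1667 (502 left).
+366 (one year; includes Feb 29, 1668) → Aug 21, 1668 (136 left).
Aug has 31 days: +11 → Sep 1, 1668 (125 left).
Sep has 30 days: +30 → Oct 1, 1668 (95 left).
Oct has 31 days: +31 → Nov 1, 1668 (64 left).
Nov has 30 days: +30 → Dec 1, 1668 (34 left).
Dec has 31 days: +31 → Jan 1, 1669 (3 left).
+3 → Jan 4, 1669.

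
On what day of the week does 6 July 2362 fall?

Friday

Doomsday rule: the anchor day for the 2300s is Wednesday. For year 62: 62÷12 = 5 r 2, and 2÷4 = 0, so 5+2+0 = 7.
Wednesday + 7 ≡ Wednesday — that's 2362's doomsday.
In July the doomsday date is Jul 11.
Jul 6 is 5 days before Jul 11; 5 mod 7 = 5, so Wednesday − 5 = Friday.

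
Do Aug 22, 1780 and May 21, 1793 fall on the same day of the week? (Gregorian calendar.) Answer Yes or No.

Yes

From Aug 22, 1780 to May 21, 1793 is 4655 days.
4655 mod 7 = 0, so they are the same weekday.
(Aug 22, 1780 is a Tuesday; May 21, 1793 is a Tuesday.)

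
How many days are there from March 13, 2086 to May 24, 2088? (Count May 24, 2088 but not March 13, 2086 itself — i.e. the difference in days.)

803

Mar 13, 2086 → Mar 13, 2087: 365 days.
Mar 13, 2087 → Mar 13, 2088: 366 days (Feb 29, 2088 is in that span).
Mar 13, 2088 → Apr 13, 2088: 31 days (March has 31).
Apr 13, 2088 → May 13, 2088: 30 days (April has 30).
May 13, 2088 → May 24, 2088: 11 days.
Total: 803 days.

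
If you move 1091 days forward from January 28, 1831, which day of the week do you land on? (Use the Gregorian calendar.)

Thursday

First find the weekday of Jan 28, 1831. Doomsday rule: the anchor day for the 1800s is Friday. For year 31: 31÷12 = 2 r 7, and 7÷4 = 1, so 2+7+1 = 10.
Friday + 10 ≡ Monday — that's 1831's doomsday.
In January the doomsday date is Jan 3 (1831 is not a leap year).
Jan 28 is 25 days after Jan 3; 25 mod 7 = 4, so Monday + 4 = Friday.
1091 mod 7 = 6, so 1091 days after a Friday is Friday + 6 = Thursday.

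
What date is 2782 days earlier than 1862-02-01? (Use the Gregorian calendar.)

−365 (one year) → Feb 1, 1861 (2417 left).
−366 (one year; includes Feb 29, 1860) → Feb 1, 1860 (2051 left).
−365 (one year) → Feb 1, 1859 (1686 left).
−365 (one year) → Feb 1, 1858 (1321 left).
−365 (one year) → Feb 1, 1857 (956 left).
−366 (one year; includes Feb 29, 1856) → Feb 1, 1856 (590 left).
−365 (one year) → Feb 1, 1855 (225 left).
−1 → Jan 31, 1855 (end of Jan, 31 days; 224 left).
−31 → Dec 31, 1854 (end of Dec, 31 days; 193 left).
−31 → Nov 30, 1854 (end of Nov, 30 days; 162 left).
−30 → Oct 31, 1854 (end of Oct, 31 days; 132 left).
−31 → Sep 30, 1854 (end of Sep, 30 days; 101 left).
−30 → Aug 31, 1854 (end of Aug, 31 days; 71 left).
−31 → Jul 31, 1854 (end of Jul, 31 days; 40 left).
−31 → Jun 30, 1854 (end of Jun, 30 days; 9 left).
−9 → Jun 21, 1854.

June 21, 1854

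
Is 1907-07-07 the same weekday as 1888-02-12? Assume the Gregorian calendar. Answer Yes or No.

From Feb 12, 1888 to Jul 7, 1907 is 7084 days.
7084 mod 7 = 0, so they are the same weekday.
(Feb 12, 1888 is a Sunday; Jul 7, 1907 is a Sunday.)

Yes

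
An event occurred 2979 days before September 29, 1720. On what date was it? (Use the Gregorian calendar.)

−366 (one year; includes Feb 29, 1720) → Sep 29, 1719 (2613 left).
−365 (one year) → Sep 29, 1718 (2248 left).
−365 (one year) → Sep 29, 1717 (1883 left).
−365 (one year) → Sep 29, 1716 (1518 left).
−366 (one year; includes Feb 29, 1716) → Sep 29, 1715 (1152 left).
−365 (one year) → Sep 29, 1714 (787 left).
−365 (one year) → Sep 29, 1713 (422 left).
−365 (one year) → Sep 29, 1712 (57 left).
−29 → Aug 31, 1712 (end of Aug, 31 days; 28 left).
−28 → Aug 3, 1712.

August 3, 1712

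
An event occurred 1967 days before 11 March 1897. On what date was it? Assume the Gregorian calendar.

October 22, 1891

−365 (one year) → Mar 11, 1896 (1602 left).
−366 (one year; includes Feb 29, 1896) → Mar 11, 1895 (1236 left).
−365 (one year) → Mar 11, 1894 (871 left).
−365 (one year) → Mar 11, 1893 (506 left).
−365 (one year) → Mar 11, 1892 (141 left).
−11 → Feb 29, 1892 (end of Feb, 29 days; 130 left).
−29 → Jan 31, 1892 (end of Jan, 31 days; 101 left).
−31 → Dec 31, 1891 (end of Dec, 31 days; 70 left).
−31 → Nov 30, 1891 (end of Nov, 30 days; 39 left).
−30 → Oct 31, 1891 (end of Oct, 31 days; 9 left).
−9 → Oct 22, 1891.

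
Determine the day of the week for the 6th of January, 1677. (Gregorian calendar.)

Wednesday

Doomsday rule: the anchor day for the 1600s is Tuesday. For year 77: 77÷12 = 6 r 5, and 5÷4 = 1, so 6+5+1 = 12.
Tuesday + 12 ≡ Sunday — that's 1677's doomsday.
In January the doomsday date is Jan 3 (1677 is not a leap year).
Jan 6 is 3 days after Jan 3; 3 mod 7 = 3, so Sunday + 3 = Wednesday.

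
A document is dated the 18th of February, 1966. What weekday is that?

Friday

January 1, 1966 is a Saturday.
Jan 1, 1966 → Feb 1, 1966: 31 days (January has 31).
Feb 1, 1966 → Feb 18, 1966: 17 days.
Total: 48 days.
48 mod 7 = 6, so Saturday + 6 = Friday.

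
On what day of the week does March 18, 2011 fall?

Friday

Doomsday rule: the anchor day for the 2000s is Tuesday. For year 11: 11÷12 = 0 r 11, and 11÷4 = 2, so 0+11+2 = 13.
Tuesday + 13 ≡ Monday — that's 2011's doomsday.
In March the doomsday date is Mar 14.
Mar 18 is 4 days after Mar 14; 4 mod 7 = 4, so Monday + 4 = Friday.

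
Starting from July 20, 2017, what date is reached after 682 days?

June 2, 2019

+365 (one year) → Jul 20, 2018 (317 left).
Jul has 31 days: +12 → Aug 1, 2018 (305 left).
Aug has 31 days: +31 → Sep 1, 2018 (274 left).
Sep has 30 days: +30 → Oct 1, 2018 (244 left).
Oct has 31 days: +31 → Nov 1, 2018 (213 left).
Nov has 30 days: +30 → Dec 1, 2018 (183 left).
Dec has 31 days: +31 → Jan 1, 2019 (152 left).
Jan has 31 days: +31 → Feb 1, 2019 (121 left).
Feb has 28 days: +28 → Mar 1, 2019 (93 left).
Mar has 31 days: +31 → Apr 1, 2019 (62 left).
Apr has 30 days: +30 → May 1, 2019 (32 left).
May has 31 days: +31 → Jun 1, 2019 (1 left).
+1 → Jun 2, 2019.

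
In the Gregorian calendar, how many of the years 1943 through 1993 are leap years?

Multiples of 4 in [1943,1993]: 13.
Of those, multiples of 100: 0 (not leap unless ÷400).
Multiples of 400: 0.
Leap years = 13 − 0 + 0 = 13.

13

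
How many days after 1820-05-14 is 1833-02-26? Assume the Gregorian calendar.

May 14, 1820 → May 14, 1821: 365 days.
May 14, 1821 → May 14, 1822: 365 days.
May 14, 1822 → May 14, 1823: 365 days.
May 14, 1823 → May 14, 1824: 366 days (Feb 29, 1824 is in that span).
May 14, 1824 → May 14, 1825: 365 days.
May 14, 1825 → May 14, 1826: 365 days.
May 14, 1826 → May 14, 1827: 365 days.
May 14, 1827 → May 14, 1828: 366 days (Feb 29, 1828 is in that span).
May 14, 1828 → May 14, 1829: 365 days.
May 14, 1829 → May 14, 1830: 365 days.
May 14, 1830 → May 14, 1831: 365 days.
May 14, 1831 → May 14, 1832: 366 days (Feb 29, 1832 is in that span).
May 14, 1832 → Jun 14, 1832: 31 days (May has 31).
Jun 14, 1832 → Jul 14, 1832: 30 days (June has 30).
Jul 14, 1832 → Aug 14, 1832: 31 days (July has 31).
Aug 14, 1832 → Sep 14, 1832: 31 days (August has 31).
Sep 14, 1832 → Oct 14, 1832: 30 days (September has 30).
Oct 14, 1832 → Nov 14, 1832: 31 days (October has 31).
Nov 14, 1832 → Dec 14, 1832: 30 days (November has 30).
Dec 14, 1832 → Jan 14, 1833: 31 days (December has 31).
Jan 14, 1833 → Feb 14, 1833: 31 days (January has 31).
Feb 14, 1833 → Feb 26, 1833: 12 days.
Total: 4671 days.

4671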